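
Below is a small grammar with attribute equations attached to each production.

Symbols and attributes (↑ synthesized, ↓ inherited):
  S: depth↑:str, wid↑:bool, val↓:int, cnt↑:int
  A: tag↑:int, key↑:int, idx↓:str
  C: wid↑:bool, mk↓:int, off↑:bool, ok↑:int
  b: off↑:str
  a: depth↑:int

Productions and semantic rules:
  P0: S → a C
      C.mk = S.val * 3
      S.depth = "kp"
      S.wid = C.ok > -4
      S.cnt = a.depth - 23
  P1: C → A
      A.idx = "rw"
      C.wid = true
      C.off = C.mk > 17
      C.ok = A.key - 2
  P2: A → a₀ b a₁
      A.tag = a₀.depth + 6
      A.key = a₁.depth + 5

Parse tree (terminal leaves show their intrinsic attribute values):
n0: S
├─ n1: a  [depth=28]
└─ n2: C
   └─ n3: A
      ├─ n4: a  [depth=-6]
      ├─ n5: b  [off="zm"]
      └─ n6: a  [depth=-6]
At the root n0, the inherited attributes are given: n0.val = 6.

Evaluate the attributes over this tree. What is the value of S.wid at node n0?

true

1. n0.val = 6  [given at root]
2. n1.depth = 28  [terminal]
3. n2.mk = 18  [S.val * 3]
4. n3.idx = "rw"  ["rw"]
5. n4.depth = -6  [terminal]
6. n5.off = "zm"  [terminal]
7. n6.depth = -6  [terminal]
8. n3.tag = 0  [a₀.depth + 6]
9. n3.key = -1  [a₁.depth + 5]
10. n2.wid = true  [true]
11. n2.off = true  [C.mk > 17]
12. n2.ok = -3  [A.key - 2]
13. n0.depth = "kp"  ["kp"]
14. n0.wid = true  [C.ok > -4]
15. n0.cnt = 5  [a.depth - 23]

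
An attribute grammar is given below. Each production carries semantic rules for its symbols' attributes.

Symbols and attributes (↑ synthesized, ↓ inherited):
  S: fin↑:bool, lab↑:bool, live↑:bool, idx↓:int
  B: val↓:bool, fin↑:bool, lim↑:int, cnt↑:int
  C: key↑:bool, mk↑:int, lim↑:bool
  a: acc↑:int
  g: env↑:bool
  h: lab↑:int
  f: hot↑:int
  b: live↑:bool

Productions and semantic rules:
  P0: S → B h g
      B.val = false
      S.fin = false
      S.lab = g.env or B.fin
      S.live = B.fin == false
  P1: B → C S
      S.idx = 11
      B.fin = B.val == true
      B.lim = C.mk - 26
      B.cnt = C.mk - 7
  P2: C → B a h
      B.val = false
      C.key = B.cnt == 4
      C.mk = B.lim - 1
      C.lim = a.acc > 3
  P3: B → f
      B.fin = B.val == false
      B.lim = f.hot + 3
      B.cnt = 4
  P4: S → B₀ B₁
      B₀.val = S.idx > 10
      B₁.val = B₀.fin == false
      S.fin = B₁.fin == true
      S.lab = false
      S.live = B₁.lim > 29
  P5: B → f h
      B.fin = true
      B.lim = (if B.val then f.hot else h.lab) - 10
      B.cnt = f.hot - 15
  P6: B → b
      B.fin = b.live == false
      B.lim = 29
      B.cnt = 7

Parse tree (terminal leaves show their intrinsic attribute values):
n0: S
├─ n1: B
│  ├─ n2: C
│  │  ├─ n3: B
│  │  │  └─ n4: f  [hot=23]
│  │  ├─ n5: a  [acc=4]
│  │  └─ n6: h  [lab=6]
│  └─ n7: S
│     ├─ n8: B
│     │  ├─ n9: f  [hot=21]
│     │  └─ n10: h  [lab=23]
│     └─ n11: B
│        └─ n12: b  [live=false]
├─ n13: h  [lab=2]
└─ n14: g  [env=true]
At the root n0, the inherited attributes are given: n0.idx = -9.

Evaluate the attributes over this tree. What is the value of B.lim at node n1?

1. n0.idx = -9  [given at root]
2. n1.val = false  [false]
3. n3.val = false  [false]
4. n4.hot = 23  [terminal]
5. n3.fin = true  [B.val == false]
6. n3.lim = 26  [f.hot + 3]
7. n3.cnt = 4  [4]
8. n5.acc = 4  [terminal]
9. n6.lab = 6  [terminal]
10. n2.key = true  [B.cnt == 4]
11. n2.mk = 25  [B.lim - 1]
12. n2.lim = true  [a.acc > 3]
13. n7.idx = 11  [11]
14. n8.val = true  [S.idx > 10]
15. n9.hot = 21  [terminal]
16. n10.lab = 23  [terminal]
17. n8.fin = true  [true]
18. n8.lim = 11  [(if B.val then f.hot else h.lab) - 10]
19. n8.cnt = 6  [f.hot - 15]
20. n11.val = false  [B₀.fin == false]
21. n12.live = false  [terminal]
22. n11.fin = true  [b.live == false]
23. n11.lim = 29  [29]
24. n11.cnt = 7  [7]
25. n7.fin = true  [B₁.fin == true]
26. n7.lab = false  [false]
27. n7.live = false  [B₁.lim > 29]
28. n1.fin = false  [B.val == true]
29. n1.lim = -1  [C.mk - 26]
30. n1.cnt = 18  [C.mk - 7]
31. n13.lab = 2  [terminal]
32. n14.env = true  [terminal]
33. n0.fin = false  [false]
34. n0.lab = true  [g.env or B.fin]
35. n0.live = true  [B.fin == false]

-1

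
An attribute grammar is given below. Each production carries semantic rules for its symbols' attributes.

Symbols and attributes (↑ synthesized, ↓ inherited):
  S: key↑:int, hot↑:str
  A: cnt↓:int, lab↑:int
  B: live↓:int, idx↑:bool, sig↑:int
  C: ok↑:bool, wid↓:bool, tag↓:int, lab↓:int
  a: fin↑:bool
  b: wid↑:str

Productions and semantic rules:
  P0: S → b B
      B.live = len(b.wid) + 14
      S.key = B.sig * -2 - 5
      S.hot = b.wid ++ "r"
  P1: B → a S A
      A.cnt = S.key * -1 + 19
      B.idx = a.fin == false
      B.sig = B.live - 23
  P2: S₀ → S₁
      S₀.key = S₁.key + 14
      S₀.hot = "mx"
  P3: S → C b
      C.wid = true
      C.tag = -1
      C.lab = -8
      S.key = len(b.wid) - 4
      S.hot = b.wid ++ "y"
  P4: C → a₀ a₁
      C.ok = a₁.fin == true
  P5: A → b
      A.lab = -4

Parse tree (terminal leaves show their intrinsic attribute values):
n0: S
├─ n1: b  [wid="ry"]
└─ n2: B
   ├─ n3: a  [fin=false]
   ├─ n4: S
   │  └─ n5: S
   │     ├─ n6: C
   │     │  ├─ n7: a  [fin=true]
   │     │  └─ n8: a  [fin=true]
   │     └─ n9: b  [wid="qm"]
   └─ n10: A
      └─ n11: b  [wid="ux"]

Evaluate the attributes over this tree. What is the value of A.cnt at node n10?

7

1. n1.wid = "ry"  [terminal]
2. n2.live = 16  [len(b.wid) + 14]
3. n3.fin = false  [terminal]
4. n6.wid = true  [true]
5. n6.tag = -1  [-1]
6. n6.lab = -8  [-8]
7. n7.fin = true  [terminal]
8. n8.fin = true  [terminal]
9. n6.ok = true  [a₁.fin == true]
10. n9.wid = "qm"  [terminal]
11. n5.key = -2  [len(b.wid) - 4]
12. n5.hot = "qmy"  [b.wid ++ "y"]
13. n4.key = 12  [S₁.key + 14]
14. n4.hot = "mx"  ["mx"]
15. n10.cnt = 7  [S.key * -1 + 19]
16. n11.wid = "ux"  [terminal]
17. n10.lab = -4  [-4]
18. n2.idx = true  [a.fin == false]
19. n2.sig = -7  [B.live - 23]
20. n0.key = 9  [B.sig * -2 - 5]
21. n0.hot = "ryr"  [b.wid ++ "r"]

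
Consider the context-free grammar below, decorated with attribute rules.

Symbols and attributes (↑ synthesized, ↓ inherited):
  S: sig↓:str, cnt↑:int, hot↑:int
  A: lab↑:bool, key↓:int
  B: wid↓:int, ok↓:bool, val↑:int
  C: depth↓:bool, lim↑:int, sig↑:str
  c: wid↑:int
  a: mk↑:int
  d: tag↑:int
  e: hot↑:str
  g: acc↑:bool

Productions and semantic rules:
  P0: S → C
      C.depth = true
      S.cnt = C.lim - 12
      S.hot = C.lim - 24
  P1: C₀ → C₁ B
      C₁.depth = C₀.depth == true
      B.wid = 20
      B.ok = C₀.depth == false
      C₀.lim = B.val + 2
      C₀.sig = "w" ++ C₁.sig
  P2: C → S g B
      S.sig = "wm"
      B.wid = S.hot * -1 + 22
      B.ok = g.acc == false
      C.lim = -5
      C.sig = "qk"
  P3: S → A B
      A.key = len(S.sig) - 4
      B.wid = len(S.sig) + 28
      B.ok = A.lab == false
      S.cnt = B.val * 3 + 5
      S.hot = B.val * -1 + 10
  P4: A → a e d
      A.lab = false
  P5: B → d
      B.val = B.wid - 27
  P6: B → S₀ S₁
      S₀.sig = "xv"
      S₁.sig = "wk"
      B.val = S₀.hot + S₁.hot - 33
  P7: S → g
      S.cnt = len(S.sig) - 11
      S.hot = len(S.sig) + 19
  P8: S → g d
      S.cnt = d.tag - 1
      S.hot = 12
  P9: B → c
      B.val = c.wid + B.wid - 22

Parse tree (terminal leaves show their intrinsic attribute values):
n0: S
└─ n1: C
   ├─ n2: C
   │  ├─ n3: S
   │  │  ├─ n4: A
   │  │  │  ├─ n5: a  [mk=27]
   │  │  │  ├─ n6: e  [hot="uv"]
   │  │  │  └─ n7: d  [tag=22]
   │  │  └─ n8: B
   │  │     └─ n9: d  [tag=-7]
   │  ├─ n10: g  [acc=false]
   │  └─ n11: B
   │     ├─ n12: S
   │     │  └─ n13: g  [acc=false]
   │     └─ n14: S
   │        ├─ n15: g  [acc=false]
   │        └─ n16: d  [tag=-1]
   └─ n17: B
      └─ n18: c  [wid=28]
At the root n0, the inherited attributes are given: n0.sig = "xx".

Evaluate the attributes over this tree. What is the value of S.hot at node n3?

1. n0.sig = "xx"  [given at root]
2. n1.depth = true  [true]
3. n2.depth = true  [C₀.depth == true]
4. n3.sig = "wm"  ["wm"]
5. n4.key = -2  [len(S.sig) - 4]
6. n5.mk = 27  [terminal]
7. n6.hot = "uv"  [terminal]
8. n7.tag = 22  [terminal]
9. n4.lab = false  [false]
10. n8.wid = 30  [len(S.sig) + 28]
11. n8.ok = true  [A.lab == false]
12. n9.tag = -7  [terminal]
13. n8.val = 3  [B.wid - 27]
14. n3.cnt = 14  [B.val * 3 + 5]
15. n3.hot = 7  [B.val * -1 + 10]
16. n10.acc = false  [terminal]
17. n11.wid = 15  [S.hot * -1 + 22]
18. n11.ok = true  [g.acc == false]
19. n12.sig = "xv"  ["xv"]
20. n13.acc = false  [terminal]
21. n12.cnt = -9  [len(S.sig) - 11]
22. n12.hot = 21  [len(S.sig) + 19]
23. n14.sig = "wk"  ["wk"]
24. n15.acc = false  [terminal]
25. n16.tag = -1  [terminal]
26. n14.cnt = -2  [d.tag - 1]
27. n14.hot = 12  [12]
28. n11.val = 0  [S₀.hot + S₁.hot - 33]
29. n2.lim = -5  [-5]
30. n2.sig = "qk"  ["qk"]
31. n17.wid = 20  [20]
32. n17.ok = false  [C₀.depth == false]
33. n18.wid = 28  [terminal]
34. n17.val = 26  [c.wid + B.wid - 22]
35. n1.lim = 28  [B.val + 2]
36. n1.sig = "wqk"  ["w" ++ C₁.sig]
37. n0.cnt = 16  [C.lim - 12]
38. n0.hot = 4  [C.lim - 24]

7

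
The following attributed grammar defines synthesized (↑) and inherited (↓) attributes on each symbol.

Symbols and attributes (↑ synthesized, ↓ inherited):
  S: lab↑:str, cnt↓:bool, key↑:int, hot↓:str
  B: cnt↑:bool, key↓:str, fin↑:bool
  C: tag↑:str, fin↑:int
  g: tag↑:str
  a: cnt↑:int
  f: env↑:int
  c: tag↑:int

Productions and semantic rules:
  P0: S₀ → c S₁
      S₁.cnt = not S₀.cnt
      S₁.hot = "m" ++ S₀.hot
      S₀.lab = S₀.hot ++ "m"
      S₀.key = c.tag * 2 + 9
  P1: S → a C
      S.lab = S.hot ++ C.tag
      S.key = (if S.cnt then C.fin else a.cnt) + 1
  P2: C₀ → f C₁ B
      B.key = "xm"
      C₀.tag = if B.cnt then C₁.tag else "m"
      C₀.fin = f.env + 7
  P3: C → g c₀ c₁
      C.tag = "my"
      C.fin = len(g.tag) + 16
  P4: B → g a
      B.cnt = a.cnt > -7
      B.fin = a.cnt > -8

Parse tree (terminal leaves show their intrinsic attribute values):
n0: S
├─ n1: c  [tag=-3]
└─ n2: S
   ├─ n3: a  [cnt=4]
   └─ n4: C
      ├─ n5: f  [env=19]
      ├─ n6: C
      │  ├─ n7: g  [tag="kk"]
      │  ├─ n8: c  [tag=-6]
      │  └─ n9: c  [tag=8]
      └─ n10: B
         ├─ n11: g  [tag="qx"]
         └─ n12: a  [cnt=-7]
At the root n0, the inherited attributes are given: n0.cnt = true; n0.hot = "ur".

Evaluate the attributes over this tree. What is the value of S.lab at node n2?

1. n0.cnt = true  [given at root]
2. n0.hot = "ur"  [given at root]
3. n1.tag = -3  [terminal]
4. n2.cnt = false  [not S₀.cnt]
5. n2.hot = "mur"  ["m" ++ S₀.hot]
6. n3.cnt = 4  [terminal]
7. n5.env = 19  [terminal]
8. n7.tag = "kk"  [terminal]
9. n8.tag = -6  [terminal]
10. n9.tag = 8  [terminal]
11. n6.tag = "my"  ["my"]
12. n6.fin = 18  [len(g.tag) + 16]
13. n10.key = "xm"  ["xm"]
14. n11.tag = "qx"  [terminal]
15. n12.cnt = -7  [terminal]
16. n10.cnt = false  [a.cnt > -7]
17. n10.fin = true  [a.cnt > -8]
18. n4.tag = "m"  [if B.cnt then C₁.tag else "m"]
19. n4.fin = 26  [f.env + 7]
20. n2.lab = "murm"  [S.hot ++ C.tag]
21. n2.key = 5  [(if S.cnt then C.fin else a.cnt) + 1]
22. n0.lab = "urm"  [S₀.hot ++ "m"]
23. n0.key = 3  [c.tag * 2 + 9]

"murm"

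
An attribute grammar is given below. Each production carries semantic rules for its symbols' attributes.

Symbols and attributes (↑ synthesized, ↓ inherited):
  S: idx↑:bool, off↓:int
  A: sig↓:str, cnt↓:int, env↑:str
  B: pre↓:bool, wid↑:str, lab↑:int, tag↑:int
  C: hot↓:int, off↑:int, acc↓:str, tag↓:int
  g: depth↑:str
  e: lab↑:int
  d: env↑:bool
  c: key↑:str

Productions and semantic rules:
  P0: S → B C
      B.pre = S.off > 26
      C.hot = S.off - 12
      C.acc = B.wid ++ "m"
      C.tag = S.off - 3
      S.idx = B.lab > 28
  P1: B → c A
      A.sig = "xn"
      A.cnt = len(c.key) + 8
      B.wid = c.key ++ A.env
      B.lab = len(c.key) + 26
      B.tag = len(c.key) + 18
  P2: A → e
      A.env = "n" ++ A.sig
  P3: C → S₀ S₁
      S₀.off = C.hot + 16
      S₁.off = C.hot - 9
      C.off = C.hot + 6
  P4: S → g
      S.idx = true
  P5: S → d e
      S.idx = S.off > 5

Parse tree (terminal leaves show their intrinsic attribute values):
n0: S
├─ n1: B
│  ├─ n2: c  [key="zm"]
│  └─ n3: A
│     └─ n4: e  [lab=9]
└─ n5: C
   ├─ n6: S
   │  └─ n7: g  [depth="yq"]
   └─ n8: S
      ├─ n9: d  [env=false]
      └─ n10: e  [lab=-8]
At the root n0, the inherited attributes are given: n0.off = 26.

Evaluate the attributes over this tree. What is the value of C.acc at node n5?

"zmnxnm"

1. n0.off = 26  [given at root]
2. n1.pre = false  [S.off > 26]
3. n2.key = "zm"  [terminal]
4. n3.sig = "xn"  ["xn"]
5. n3.cnt = 10  [len(c.key) + 8]
6. n4.lab = 9  [terminal]
7. n3.env = "nxn"  ["n" ++ A.sig]
8. n1.wid = "zmnxn"  [c.key ++ A.env]
9. n1.lab = 28  [len(c.key) + 26]
10. n1.tag = 20  [len(c.key) + 18]
11. n5.hot = 14  [S.off - 12]
12. n5.acc = "zmnxnm"  [B.wid ++ "m"]
13. n5.tag = 23  [S.off - 3]
14. n6.off = 30  [C.hot + 16]
15. n7.depth = "yq"  [terminal]
16. n6.idx = true  [true]
17. n8.off = 5  [C.hot - 9]
18. n9.env = false  [terminal]
19. n10.lab = -8  [terminal]
20. n8.idx = false  [S.off > 5]
21. n5.off = 20  [C.hot + 6]
22. n0.idx = false  [B.lab > 28]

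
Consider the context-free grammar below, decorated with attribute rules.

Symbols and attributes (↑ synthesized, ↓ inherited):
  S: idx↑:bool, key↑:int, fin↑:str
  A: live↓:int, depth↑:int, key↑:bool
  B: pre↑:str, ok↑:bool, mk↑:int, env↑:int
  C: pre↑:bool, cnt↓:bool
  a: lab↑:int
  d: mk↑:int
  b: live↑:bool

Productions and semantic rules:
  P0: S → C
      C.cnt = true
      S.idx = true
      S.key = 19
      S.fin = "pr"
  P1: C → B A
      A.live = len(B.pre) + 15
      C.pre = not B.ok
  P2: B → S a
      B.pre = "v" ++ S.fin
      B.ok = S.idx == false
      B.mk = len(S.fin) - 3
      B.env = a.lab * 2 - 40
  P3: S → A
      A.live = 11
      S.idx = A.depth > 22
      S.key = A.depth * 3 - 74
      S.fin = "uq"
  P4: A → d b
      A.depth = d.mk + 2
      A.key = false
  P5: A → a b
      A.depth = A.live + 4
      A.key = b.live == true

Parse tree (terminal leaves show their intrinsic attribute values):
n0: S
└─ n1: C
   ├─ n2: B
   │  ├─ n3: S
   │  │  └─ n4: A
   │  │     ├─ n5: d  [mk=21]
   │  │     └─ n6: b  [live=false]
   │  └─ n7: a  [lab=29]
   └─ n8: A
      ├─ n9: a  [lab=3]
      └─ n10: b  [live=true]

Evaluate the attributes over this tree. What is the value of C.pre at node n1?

true

1. n1.cnt = true  [true]
2. n4.live = 11  [11]
3. n5.mk = 21  [terminal]
4. n6.live = false  [terminal]
5. n4.depth = 23  [d.mk + 2]
6. n4.key = false  [false]
7. n3.idx = true  [A.depth > 22]
8. n3.key = -5  [A.depth * 3 - 74]
9. n3.fin = "uq"  ["uq"]
10. n7.lab = 29  [terminal]
11. n2.pre = "vuq"  ["v" ++ S.fin]
12. n2.ok = false  [S.idx == false]
13. n2.mk = -1  [len(S.fin) - 3]
14. n2.env = 18  [a.lab * 2 - 40]
15. n8.live = 18  [len(B.pre) + 15]
16. n9.lab = 3  [terminal]
17. n10.live = true  [terminal]
18. n8.depth = 22  [A.live + 4]
19. n8.key = true  [b.live == true]
20. n1.pre = true  [not B.ok]
21. n0.idx = true  [true]
22. n0.key = 19  [19]
23. n0.fin = "pr"  ["pr"]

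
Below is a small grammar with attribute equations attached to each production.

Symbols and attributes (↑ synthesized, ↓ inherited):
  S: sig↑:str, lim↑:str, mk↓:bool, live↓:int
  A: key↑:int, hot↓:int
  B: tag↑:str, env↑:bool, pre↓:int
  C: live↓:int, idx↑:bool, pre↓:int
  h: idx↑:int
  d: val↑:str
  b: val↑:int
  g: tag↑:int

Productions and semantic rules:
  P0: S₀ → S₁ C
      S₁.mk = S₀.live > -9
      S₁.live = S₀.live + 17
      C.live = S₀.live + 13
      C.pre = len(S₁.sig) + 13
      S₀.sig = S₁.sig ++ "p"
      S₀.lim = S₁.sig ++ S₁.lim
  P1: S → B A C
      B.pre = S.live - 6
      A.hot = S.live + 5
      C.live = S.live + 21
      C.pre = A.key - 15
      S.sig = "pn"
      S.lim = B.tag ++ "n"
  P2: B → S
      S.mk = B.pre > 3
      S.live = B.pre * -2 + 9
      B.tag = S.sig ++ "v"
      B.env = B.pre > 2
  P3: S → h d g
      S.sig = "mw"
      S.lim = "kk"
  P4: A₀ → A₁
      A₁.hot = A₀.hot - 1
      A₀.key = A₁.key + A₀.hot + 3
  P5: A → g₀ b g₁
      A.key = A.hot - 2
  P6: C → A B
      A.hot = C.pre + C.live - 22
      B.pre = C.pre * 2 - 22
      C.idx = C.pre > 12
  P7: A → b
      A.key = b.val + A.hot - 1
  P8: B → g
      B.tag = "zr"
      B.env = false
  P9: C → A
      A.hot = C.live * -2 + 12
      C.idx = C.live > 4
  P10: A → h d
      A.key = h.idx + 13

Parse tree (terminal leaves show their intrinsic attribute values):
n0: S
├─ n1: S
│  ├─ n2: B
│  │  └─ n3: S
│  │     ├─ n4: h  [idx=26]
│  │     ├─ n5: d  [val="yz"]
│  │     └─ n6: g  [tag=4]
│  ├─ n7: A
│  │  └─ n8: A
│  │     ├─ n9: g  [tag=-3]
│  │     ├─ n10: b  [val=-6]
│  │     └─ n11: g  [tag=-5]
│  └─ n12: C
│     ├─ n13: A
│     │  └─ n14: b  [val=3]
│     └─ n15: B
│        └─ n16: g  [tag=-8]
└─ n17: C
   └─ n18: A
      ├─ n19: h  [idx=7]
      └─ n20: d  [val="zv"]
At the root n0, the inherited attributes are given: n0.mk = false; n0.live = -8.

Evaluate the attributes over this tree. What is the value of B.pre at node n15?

1. n0.mk = false  [given at root]
2. n0.live = -8  [given at root]
3. n1.mk = true  [S₀.live > -9]
4. n1.live = 9  [S₀.live + 17]
5. n2.pre = 3  [S.live - 6]
6. n3.mk = false  [B.pre > 3]
7. n3.live = 3  [B.pre * -2 + 9]
8. n4.idx = 26  [terminal]
9. n5.val = "yz"  [terminal]
10. n6.tag = 4  [terminal]
11. n3.sig = "mw"  ["mw"]
12. n3.lim = "kk"  ["kk"]
13. n2.tag = "mwv"  [S.sig ++ "v"]
14. n2.env = true  [B.pre > 2]
15. n7.hot = 14  [S.live + 5]
16. n8.hot = 13  [A₀.hot - 1]
17. n9.tag = -3  [terminal]
18. n10.val = -6  [terminal]
19. n11.tag = -5  [terminal]
20. n8.key = 11  [A.hot - 2]
21. n7.key = 28  [A₁.key + A₀.hot + 3]
22. n12.live = 30  [S.live + 21]
23. n12.pre = 13  [A.key - 15]
24. n13.hot = 21  [C.pre + C.live - 22]
25. n14.val = 3  [terminal]
26. n13.key = 23  [b.val + A.hot - 1]
27. n15.pre = 4  [C.pre * 2 - 22]
28. n16.tag = -8  [terminal]
29. n15.tag = "zr"  ["zr"]
30. n15.env = false  [false]
31. n12.idx = true  [C.pre > 12]
32. n1.sig = "pn"  ["pn"]
33. n1.lim = "mwvn"  [B.tag ++ "n"]
34. n17.live = 5  [S₀.live + 13]
35. n17.pre = 15  [len(S₁.sig) + 13]
36. n18.hot = 2  [C.live * -2 + 12]
37. n19.idx = 7  [terminal]
38. n20.val = "zv"  [terminal]
39. n18.key = 20  [h.idx + 13]
40. n17.idx = true  [C.live > 4]
41. n0.sig = "pnp"  [S₁.sig ++ "p"]
42. n0.lim = "pnmwvn"  [S₁.sig ++ S₁.lim]

4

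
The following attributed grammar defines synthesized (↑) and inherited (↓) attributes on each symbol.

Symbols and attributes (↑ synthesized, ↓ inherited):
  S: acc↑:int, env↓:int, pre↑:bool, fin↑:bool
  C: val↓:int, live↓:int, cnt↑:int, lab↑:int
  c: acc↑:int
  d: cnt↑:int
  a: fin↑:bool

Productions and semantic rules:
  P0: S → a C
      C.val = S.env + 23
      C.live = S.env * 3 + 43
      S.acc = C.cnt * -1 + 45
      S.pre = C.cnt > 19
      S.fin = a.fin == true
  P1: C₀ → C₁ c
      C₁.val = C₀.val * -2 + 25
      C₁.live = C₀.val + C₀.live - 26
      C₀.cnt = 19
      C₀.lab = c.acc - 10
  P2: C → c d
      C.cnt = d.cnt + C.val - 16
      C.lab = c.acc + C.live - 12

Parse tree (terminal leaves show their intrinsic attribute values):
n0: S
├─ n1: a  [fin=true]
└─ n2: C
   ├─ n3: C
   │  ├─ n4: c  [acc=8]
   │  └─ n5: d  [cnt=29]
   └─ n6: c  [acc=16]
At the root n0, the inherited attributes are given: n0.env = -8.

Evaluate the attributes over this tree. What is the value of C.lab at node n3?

4

1. n0.env = -8  [given at root]
2. n1.fin = true  [terminal]
3. n2.val = 15  [S.env + 23]
4. n2.live = 19  [S.env * 3 + 43]
5. n3.val = -5  [C₀.val * -2 + 25]
6. n3.live = 8  [C₀.val + C₀.live - 26]
7. n4.acc = 8  [terminal]
8. n5.cnt = 29  [terminal]
9. n3.cnt = 8  [d.cnt + C.val - 16]
10. n3.lab = 4  [c.acc + C.live - 12]
11. n6.acc = 16  [terminal]
12. n2.cnt = 19  [19]
13. n2.lab = 6  [c.acc - 10]
14. n0.acc = 26  [C.cnt * -1 + 45]
15. n0.pre = false  [C.cnt > 19]
16. n0.fin = true  [a.fin == true]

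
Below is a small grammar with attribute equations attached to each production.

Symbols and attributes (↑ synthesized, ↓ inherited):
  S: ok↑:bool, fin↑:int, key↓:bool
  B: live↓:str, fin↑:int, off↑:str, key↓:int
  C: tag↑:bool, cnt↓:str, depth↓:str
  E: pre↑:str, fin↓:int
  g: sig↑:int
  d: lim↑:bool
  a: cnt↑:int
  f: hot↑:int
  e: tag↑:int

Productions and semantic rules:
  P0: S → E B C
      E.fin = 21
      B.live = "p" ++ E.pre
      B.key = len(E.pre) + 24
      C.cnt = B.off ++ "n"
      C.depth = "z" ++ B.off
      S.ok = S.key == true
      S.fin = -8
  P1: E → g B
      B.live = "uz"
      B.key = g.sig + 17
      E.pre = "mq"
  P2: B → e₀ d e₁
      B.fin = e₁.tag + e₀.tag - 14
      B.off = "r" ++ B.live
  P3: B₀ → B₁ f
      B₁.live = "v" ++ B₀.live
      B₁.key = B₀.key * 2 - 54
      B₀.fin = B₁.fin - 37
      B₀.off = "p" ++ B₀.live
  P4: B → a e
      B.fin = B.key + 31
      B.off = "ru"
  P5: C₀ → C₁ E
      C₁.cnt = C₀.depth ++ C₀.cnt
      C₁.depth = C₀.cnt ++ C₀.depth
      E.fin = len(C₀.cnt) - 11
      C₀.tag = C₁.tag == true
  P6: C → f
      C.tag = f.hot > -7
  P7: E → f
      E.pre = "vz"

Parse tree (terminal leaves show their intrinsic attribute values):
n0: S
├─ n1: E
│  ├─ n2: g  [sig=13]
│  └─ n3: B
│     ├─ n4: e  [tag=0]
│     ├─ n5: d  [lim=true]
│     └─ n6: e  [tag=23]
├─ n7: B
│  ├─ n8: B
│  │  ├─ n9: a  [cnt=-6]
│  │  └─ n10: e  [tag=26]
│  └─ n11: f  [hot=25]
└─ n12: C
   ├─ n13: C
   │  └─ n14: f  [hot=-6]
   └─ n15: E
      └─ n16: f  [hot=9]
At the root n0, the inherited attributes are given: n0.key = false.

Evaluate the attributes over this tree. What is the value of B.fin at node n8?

29

1. n0.key = false  [given at root]
2. n1.fin = 21  [21]
3. n2.sig = 13  [terminal]
4. n3.live = "uz"  ["uz"]
5. n3.key = 30  [g.sig + 17]
6. n4.tag = 0  [terminal]
7. n5.lim = true  [terminal]
8. n6.tag = 23  [terminal]
9. n3.fin = 9  [e₁.tag + e₀.tag - 14]
10. n3.off = "ruz"  ["r" ++ B.live]
11. n1.pre = "mq"  ["mq"]
12. n7.live = "pmq"  ["p" ++ E.pre]
13. n7.key = 26  [len(E.pre) + 24]
14. n8.live = "vpmq"  ["v" ++ B₀.live]
15. n8.key = -2  [B₀.key * 2 - 54]
16. n9.cnt = -6  [terminal]
17. n10.tag = 26  [terminal]
18. n8.fin = 29  [B.key + 31]
19. n8.off = "ru"  ["ru"]
20. n11.hot = 25  [terminal]
21. n7.fin = -8  [B₁.fin - 37]
22. n7.off = "ppmq"  ["p" ++ B₀.live]
23. n12.cnt = "ppmqn"  [B.off ++ "n"]
24. n12.depth = "zppmq"  ["z" ++ B.off]
25. n13.cnt = "zppmqppmqn"  [C₀.depth ++ C₀.cnt]
26. n13.depth = "ppmqnzppmq"  [C₀.cnt ++ C₀.depth]
27. n14.hot = -6  [terminal]
28. n13.tag = true  [f.hot > -7]
29. n15.fin = -6  [len(C₀.cnt) - 11]
30. n16.hot = 9  [terminal]
31. n15.pre = "vz"  ["vz"]
32. n12.tag = true  [C₁.tag == true]
33. n0.ok = false  [S.key == true]
34. n0.fin = -8  [-8]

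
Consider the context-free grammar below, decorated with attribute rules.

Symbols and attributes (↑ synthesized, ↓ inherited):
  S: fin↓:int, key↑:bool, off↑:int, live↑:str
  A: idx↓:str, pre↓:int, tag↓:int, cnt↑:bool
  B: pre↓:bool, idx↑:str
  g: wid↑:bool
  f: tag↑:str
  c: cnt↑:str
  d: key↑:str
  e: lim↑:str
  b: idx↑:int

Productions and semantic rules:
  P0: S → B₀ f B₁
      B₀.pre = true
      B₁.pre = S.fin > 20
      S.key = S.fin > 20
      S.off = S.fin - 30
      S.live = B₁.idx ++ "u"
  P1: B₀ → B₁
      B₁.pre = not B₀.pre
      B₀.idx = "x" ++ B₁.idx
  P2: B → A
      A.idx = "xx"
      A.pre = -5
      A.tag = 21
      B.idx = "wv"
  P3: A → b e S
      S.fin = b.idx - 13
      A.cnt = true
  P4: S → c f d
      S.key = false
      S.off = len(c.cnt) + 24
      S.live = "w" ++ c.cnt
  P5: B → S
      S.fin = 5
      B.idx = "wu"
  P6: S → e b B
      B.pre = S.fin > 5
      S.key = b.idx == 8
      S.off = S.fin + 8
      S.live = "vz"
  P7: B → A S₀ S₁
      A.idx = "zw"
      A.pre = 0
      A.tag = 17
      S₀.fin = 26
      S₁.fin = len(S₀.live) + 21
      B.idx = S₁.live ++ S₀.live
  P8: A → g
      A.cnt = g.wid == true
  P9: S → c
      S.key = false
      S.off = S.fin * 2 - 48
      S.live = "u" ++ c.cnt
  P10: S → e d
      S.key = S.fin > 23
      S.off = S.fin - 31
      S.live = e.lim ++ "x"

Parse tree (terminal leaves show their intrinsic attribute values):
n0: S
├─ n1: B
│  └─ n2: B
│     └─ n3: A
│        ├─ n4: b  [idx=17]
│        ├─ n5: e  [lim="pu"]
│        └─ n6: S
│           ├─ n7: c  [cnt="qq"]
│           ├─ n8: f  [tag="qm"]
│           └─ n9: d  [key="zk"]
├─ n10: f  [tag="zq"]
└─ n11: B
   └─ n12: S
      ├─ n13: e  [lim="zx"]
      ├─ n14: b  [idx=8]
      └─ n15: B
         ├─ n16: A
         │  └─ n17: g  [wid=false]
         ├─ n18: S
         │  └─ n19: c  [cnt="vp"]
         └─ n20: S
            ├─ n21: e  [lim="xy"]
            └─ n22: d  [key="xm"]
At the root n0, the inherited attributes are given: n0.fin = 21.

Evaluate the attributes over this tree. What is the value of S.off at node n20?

1. n0.fin = 21  [given at root]
2. n1.pre = true  [true]
3. n2.pre = false  [not B₀.pre]
4. n3.idx = "xx"  ["xx"]
5. n3.pre = -5  [-5]
6. n3.tag = 21  [21]
7. n4.idx = 17  [terminal]
8. n5.lim = "pu"  [terminal]
9. n6.fin = 4  [b.idx - 13]
10. n7.cnt = "qq"  [terminal]
11. n8.tag = "qm"  [terminal]
12. n9.key = "zk"  [terminal]
13. n6.key = false  [false]
14. n6.off = 26  [len(c.cnt) + 24]
15. n6.live = "wqq"  ["w" ++ c.cnt]
16. n3.cnt = true  [true]
17. n2.idx = "wv"  ["wv"]
18. n1.idx = "xwv"  ["x" ++ B₁.idx]
19. n10.tag = "zq"  [terminal]
20. n11.pre = true  [S.fin > 20]
21. n12.fin = 5  [5]
22. n13.lim = "zx"  [terminal]
23. n14.idx = 8  [terminal]
24. n15.pre = false  [S.fin > 5]
25. n16.idx = "zw"  ["zw"]
26. n16.pre = 0  [0]
27. n16.tag = 17  [17]
28. n17.wid = false  [terminal]
29. n16.cnt = false  [g.wid == true]
30. n18.fin = 26  [26]
31. n19.cnt = "vp"  [terminal]
32. n18.key = false  [false]
33. n18.off = 4  [S.fin * 2 - 48]
34. n18.live = "uvp"  ["u" ++ c.cnt]
35. n20.fin = 24  [len(S₀.live) + 21]
36. n21.lim = "xy"  [terminal]
37. n22.key = "xm"  [terminal]
38. n20.key = true  [S.fin > 23]
39. n20.off = -7  [S.fin - 31]
40. n20.live = "xyx"  [e.lim ++ "x"]
41. n15.idx = "xyxuvp"  [S₁.live ++ S₀.live]
42. n12.key = true  [b.idx == 8]
43. n12.off = 13  [S.fin + 8]
44. n12.live = "vz"  ["vz"]
45. n11.idx = "wu"  ["wu"]
46. n0.key = true  [S.fin > 20]
47. n0.off = -9  [S.fin - 30]
48. n0.live = "wuu"  [B₁.idx ++ "u"]

-7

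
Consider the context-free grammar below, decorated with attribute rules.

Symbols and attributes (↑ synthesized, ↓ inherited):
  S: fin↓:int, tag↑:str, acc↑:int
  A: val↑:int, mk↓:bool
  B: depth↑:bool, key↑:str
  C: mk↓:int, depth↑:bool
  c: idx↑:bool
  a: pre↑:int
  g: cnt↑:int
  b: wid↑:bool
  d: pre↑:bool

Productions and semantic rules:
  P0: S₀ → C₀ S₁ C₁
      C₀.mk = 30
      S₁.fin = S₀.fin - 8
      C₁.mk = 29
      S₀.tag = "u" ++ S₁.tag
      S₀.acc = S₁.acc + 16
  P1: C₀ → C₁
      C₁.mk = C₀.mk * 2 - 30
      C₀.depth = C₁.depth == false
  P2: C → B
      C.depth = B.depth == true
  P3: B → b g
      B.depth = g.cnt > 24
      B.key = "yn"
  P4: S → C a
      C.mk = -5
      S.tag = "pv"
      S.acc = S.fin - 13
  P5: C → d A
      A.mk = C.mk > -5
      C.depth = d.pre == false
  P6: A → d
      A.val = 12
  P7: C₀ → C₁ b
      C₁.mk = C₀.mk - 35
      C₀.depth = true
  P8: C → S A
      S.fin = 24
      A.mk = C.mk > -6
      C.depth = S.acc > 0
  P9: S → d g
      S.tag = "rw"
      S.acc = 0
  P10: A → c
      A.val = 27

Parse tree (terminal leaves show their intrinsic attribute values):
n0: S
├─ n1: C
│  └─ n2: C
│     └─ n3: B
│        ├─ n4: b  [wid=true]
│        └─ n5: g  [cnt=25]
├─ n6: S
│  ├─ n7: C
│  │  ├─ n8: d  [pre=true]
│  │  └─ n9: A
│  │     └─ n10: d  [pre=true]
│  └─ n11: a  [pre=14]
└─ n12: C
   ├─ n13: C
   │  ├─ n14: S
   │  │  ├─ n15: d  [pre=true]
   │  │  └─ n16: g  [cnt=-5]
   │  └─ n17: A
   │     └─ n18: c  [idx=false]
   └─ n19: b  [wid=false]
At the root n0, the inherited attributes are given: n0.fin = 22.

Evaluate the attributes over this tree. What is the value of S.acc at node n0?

1. n0.fin = 22  [given at root]
2. n1.mk = 30  [30]
3. n2.mk = 30  [C₀.mk * 2 - 30]
4. n4.wid = true  [terminal]
5. n5.cnt = 25  [terminal]
6. n3.depth = true  [g.cnt > 24]
7. n3.key = "yn"  ["yn"]
8. n2.depth = true  [B.depth == true]
9. n1.depth = false  [C₁.depth == false]
10. n6.fin = 14  [S₀.fin - 8]
11. n7.mk = -5  [-5]
12. n8.pre = true  [terminal]
13. n9.mk = false  [C.mk > -5]
14. n10.pre = true  [terminal]
15. n9.val = 12  [12]
16. n7.depth = false  [d.pre == false]
17. n11.pre = 14  [terminal]
18. n6.tag = "pv"  ["pv"]
19. n6.acc = 1  [S.fin - 13]
20. n12.mk = 29  [29]
21. n13.mk = -6  [C₀.mk - 35]
22. n14.fin = 24  [24]
23. n15.pre = true  [terminal]
24. n16.cnt = -5  [terminal]
25. n14.tag = "rw"  ["rw"]
26. n14.acc = 0  [0]
27. n17.mk = false  [C.mk > -6]
28. n18.idx = false  [terminal]
29. n17.val = 27  [27]
30. n13.depth = false  [S.acc > 0]
31. n19.wid = false  [terminal]
32. n12.depth = true  [true]
33. n0.tag = "upv"  ["u" ++ S₁.tag]
34. n0.acc = 17  [S₁.acc + 16]

17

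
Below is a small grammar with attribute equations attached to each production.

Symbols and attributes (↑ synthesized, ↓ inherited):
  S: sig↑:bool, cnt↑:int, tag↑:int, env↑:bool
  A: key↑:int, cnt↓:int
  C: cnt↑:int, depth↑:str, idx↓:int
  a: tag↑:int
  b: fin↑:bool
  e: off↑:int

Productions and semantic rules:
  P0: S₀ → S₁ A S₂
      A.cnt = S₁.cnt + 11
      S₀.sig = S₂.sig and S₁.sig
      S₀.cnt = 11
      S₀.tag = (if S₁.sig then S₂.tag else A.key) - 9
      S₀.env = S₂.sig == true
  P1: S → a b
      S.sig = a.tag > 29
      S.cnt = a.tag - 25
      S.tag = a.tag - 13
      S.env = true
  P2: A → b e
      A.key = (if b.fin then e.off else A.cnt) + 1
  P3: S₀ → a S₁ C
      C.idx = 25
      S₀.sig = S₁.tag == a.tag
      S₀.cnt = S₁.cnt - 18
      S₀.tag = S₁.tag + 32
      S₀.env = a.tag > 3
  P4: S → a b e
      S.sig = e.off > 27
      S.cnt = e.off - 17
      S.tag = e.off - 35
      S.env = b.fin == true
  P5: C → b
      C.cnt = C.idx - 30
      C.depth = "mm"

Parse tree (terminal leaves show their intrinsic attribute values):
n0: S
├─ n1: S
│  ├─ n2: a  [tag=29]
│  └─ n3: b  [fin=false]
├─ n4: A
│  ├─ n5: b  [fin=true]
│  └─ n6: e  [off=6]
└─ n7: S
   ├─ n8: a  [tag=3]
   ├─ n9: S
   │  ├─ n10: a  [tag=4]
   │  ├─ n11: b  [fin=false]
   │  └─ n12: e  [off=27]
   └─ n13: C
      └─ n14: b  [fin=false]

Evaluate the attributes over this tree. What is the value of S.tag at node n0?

1. n2.tag = 29  [terminal]
2. n3.fin = false  [terminal]
3. n1.sig = false  [a.tag > 29]
4. n1.cnt = 4  [a.tag - 25]
5. n1.tag = 16  [a.tag - 13]
6. n1.env = true  [true]
7. n4.cnt = 15  [S₁.cnt + 11]
8. n5.fin = true  [terminal]
9. n6.off = 6  [terminal]
10. n4.key = 7  [(if b.fin then e.off else A.cnt) + 1]
11. n8.tag = 3  [terminal]
12. n10.tag = 4  [terminal]
13. n11.fin = false  [terminal]
14. n12.off = 27  [terminal]
15. n9.sig = false  [e.off > 27]
16. n9.cnt = 10  [e.off - 17]
17. n9.tag = -8  [e.off - 35]
18. n9.env = false  [b.fin == true]
19. n13.idx = 25  [25]
20. n14.fin = false  [terminal]
21. n13.cnt = -5  [C.idx - 30]
22. n13.depth = "mm"  ["mm"]
23. n7.sig = false  [S₁.tag == a.tag]
24. n7.cnt = -8  [S₁.cnt - 18]
25. n7.tag = 24  [S₁.tag + 32]
26. n7.env = false  [a.tag > 3]
27. n0.sig = false  [S₂.sig and S₁.sig]
28. n0.cnt = 11  [11]
29. n0.tag = -2  [(if S₁.sig then S₂.tag else A.key) - 9]
30. n0.env = false  [S₂.sig == true]

-2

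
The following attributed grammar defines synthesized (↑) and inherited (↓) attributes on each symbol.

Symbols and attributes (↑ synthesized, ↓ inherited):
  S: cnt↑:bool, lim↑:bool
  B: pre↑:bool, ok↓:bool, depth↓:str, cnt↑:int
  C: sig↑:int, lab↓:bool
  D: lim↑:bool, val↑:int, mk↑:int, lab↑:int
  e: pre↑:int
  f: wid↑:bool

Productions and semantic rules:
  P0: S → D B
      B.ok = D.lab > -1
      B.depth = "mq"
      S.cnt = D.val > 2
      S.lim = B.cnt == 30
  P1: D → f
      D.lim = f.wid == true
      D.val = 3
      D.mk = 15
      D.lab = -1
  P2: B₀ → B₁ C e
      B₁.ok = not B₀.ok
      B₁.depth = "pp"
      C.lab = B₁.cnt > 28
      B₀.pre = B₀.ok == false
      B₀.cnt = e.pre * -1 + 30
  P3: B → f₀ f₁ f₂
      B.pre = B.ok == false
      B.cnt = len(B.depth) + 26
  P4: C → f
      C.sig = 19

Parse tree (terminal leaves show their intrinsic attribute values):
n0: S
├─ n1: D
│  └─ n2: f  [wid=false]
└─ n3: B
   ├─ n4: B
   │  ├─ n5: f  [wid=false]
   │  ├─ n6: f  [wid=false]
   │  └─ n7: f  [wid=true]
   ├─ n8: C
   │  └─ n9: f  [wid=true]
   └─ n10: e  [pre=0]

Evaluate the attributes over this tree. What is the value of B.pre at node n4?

false

1. n2.wid = false  [terminal]
2. n1.lim = false  [f.wid == true]
3. n1.val = 3  [3]
4. n1.mk = 15  [15]
5. n1.lab = -1  [-1]
6. n3.ok = false  [D.lab > -1]
7. n3.depth = "mq"  ["mq"]
8. n4.ok = true  [not B₀.ok]
9. n4.depth = "pp"  ["pp"]
10. n5.wid = false  [terminal]
11. n6.wid = false  [terminal]
12. n7.wid = true  [terminal]
13. n4.pre = false  [B.ok == false]
14. n4.cnt = 28  [len(B.depth) + 26]
15. n8.lab = false  [B₁.cnt > 28]
16. n9.wid = true  [terminal]
17. n8.sig = 19  [19]
18. n10.pre = 0  [terminal]
19. n3.pre = true  [B₀.ok == false]
20. n3.cnt = 30  [e.pre * -1 + 30]
21. n0.cnt = true  [D.val > 2]
22. n0.lim = true  [B.cnt == 30]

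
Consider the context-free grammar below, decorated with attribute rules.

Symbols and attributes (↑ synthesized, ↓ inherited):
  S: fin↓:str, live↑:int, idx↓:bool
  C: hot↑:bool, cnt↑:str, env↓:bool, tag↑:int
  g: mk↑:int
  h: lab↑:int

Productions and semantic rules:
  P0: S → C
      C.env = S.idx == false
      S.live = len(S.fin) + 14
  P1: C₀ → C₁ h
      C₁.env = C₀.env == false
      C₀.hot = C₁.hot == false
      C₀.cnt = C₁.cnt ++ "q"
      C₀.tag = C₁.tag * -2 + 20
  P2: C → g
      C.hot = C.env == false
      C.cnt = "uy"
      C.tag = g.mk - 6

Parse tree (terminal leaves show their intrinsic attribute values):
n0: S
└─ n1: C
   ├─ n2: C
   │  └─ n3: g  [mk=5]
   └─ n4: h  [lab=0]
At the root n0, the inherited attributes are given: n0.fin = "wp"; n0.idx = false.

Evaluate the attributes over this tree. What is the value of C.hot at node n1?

false

1. n0.fin = "wp"  [given at root]
2. n0.idx = false  [given at root]
3. n1.env = true  [S.idx == false]
4. n2.env = false  [C₀.env == false]
5. n3.mk = 5  [terminal]
6. n2.hot = true  [C.env == false]
7. n2.cnt = "uy"  ["uy"]
8. n2.tag = -1  [g.mk - 6]
9. n4.lab = 0  [terminal]
10. n1.hot = false  [C₁.hot == false]
11. n1.cnt = "uyq"  [C₁.cnt ++ "q"]
12. n1.tag = 22  [C₁.tag * -2 + 20]
13. n0.live = 16  [len(S.fin) + 14]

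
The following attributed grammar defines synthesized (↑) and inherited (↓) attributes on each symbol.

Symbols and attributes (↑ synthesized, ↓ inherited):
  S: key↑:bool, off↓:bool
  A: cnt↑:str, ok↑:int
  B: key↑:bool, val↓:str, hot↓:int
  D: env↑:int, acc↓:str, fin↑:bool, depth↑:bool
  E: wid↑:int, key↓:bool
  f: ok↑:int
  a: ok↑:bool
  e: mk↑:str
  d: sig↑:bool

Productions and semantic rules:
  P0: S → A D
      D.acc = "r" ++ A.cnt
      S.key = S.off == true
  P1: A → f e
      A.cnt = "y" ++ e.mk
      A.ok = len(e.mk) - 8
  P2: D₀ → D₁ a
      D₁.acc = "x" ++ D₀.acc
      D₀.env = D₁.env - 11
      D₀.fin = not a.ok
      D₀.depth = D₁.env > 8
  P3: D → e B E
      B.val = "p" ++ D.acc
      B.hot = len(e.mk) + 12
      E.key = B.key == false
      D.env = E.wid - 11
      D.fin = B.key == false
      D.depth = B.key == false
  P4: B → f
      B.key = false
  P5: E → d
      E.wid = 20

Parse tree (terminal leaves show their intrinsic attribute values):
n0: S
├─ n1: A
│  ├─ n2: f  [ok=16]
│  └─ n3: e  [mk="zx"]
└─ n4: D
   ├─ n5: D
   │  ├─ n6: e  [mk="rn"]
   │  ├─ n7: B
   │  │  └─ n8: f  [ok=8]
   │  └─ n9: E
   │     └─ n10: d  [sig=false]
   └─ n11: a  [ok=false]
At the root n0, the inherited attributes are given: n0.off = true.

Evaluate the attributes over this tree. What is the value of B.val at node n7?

1. n0.off = true  [given at root]
2. n2.ok = 16  [terminal]
3. n3.mk = "zx"  [terminal]
4. n1.cnt = "yzx"  ["y" ++ e.mk]
5. n1.ok = -6  [len(e.mk) - 8]
6. n4.acc = "ryzx"  ["r" ++ A.cnt]
7. n5.acc = "xryzx"  ["x" ++ D₀.acc]
8. n6.mk = "rn"  [terminal]
9. n7.val = "pxryzx"  ["p" ++ D.acc]
10. n7.hot = 14  [len(e.mk) + 12]
11. n8.ok = 8  [terminal]
12. n7.key = false  [false]
13. n9.key = true  [B.key == false]
14. n10.sig = false  [terminal]
15. n9.wid = 20  [20]
16. n5.env = 9  [E.wid - 11]
17. n5.fin = true  [B.key == false]
18. n5.depth = true  [B.key == false]
19. n11.ok = false  [terminal]
20. n4.env = -2  [D₁.env - 11]
21. n4.fin = true  [not a.ok]
22. n4.depth = true  [D₁.env > 8]
23. n0.key = true  [S.off == true]

"pxryzx"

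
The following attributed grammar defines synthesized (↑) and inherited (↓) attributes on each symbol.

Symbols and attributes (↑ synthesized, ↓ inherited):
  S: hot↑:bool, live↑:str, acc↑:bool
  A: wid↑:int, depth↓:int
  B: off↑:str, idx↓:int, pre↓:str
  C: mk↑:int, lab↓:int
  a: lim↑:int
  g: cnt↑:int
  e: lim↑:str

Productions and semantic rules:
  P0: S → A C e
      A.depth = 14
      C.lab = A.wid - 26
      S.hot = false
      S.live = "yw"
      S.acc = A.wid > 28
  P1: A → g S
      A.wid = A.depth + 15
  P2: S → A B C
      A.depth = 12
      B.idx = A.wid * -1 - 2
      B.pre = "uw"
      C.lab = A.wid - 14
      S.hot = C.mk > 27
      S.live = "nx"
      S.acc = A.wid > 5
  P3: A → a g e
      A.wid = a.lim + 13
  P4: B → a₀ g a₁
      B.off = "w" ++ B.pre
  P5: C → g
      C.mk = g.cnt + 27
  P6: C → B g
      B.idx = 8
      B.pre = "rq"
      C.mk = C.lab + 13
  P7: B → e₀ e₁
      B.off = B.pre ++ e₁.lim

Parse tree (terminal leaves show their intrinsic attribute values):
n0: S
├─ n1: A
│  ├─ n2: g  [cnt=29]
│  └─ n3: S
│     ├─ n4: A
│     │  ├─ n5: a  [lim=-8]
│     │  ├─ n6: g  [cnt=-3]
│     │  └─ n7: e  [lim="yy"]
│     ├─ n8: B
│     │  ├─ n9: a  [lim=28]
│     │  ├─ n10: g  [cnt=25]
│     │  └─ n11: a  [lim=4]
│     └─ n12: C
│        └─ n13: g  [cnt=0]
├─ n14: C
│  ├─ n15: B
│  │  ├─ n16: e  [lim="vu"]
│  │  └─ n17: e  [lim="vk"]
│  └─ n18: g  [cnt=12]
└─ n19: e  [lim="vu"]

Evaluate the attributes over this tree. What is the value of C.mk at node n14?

16

1. n1.depth = 14  [14]
2. n2.cnt = 29  [terminal]
3. n4.depth = 12  [12]
4. n5.lim = -8  [terminal]
5. n6.cnt = -3  [terminal]
6. n7.lim = "yy"  [terminal]
7. n4.wid = 5  [a.lim + 13]
8. n8.idx = -7  [A.wid * -1 - 2]
9. n8.pre = "uw"  ["uw"]
10. n9.lim = 28  [terminal]
11. n10.cnt = 25  [terminal]
12. n11.lim = 4  [terminal]
13. n8.off = "wuw"  ["w" ++ B.pre]
14. n12.lab = -9  [A.wid - 14]
15. n13.cnt = 0  [terminal]
16. n12.mk = 27  [g.cnt + 27]
17. n3.hot = false  [C.mk > 27]
18. n3.live = "nx"  ["nx"]
19. n3.acc = false  [A.wid > 5]
20. n1.wid = 29  [A.depth + 15]
21. n14.lab = 3  [A.wid - 26]
22. n15.idx = 8  [8]
23. n15.pre = "rq"  ["rq"]
24. n16.lim = "vu"  [terminal]
25. n17.lim = "vk"  [terminal]
26. n15.off = "rqvk"  [B.pre ++ e₁.lim]
27. n18.cnt = 12  [terminal]
28. n14.mk = 16  [C.lab + 13]
29. n19.lim = "vu"  [terminal]
30. n0.hot = false  [false]
31. n0.live = "yw"  ["yw"]
32. n0.acc = true  [A.wid > 28]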